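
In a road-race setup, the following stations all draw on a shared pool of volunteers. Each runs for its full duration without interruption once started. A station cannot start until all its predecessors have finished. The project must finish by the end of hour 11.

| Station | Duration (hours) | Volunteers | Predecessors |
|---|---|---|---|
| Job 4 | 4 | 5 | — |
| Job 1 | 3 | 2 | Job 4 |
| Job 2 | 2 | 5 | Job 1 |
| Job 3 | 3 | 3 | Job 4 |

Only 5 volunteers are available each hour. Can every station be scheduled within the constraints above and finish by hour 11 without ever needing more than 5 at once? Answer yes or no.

Schedule Job 4@1, Job 1@5, Job 2@8, Job 3@5: h1:5  h2:5  h3:5  h4:5  h5:5  h6:5  h7:5  h8:5  h9:5  h10:0  h11:0 — peak 5 ≤ 5.

yes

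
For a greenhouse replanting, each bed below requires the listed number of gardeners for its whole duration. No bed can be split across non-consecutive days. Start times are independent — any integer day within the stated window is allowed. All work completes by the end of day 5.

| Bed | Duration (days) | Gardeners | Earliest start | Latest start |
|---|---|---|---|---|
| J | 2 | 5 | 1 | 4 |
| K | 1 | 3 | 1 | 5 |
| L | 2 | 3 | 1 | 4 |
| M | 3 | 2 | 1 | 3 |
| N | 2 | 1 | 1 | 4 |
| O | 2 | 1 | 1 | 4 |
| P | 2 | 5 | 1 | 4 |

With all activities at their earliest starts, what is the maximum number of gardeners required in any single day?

20

Early-start schedule: J@1, K@1, L@1, M@1, N@1, O@1, P@1.
Load per day: day 1: 20, day 2: 17, day 3: 2, day 4: 0, day 5: 0.
Peak is 20.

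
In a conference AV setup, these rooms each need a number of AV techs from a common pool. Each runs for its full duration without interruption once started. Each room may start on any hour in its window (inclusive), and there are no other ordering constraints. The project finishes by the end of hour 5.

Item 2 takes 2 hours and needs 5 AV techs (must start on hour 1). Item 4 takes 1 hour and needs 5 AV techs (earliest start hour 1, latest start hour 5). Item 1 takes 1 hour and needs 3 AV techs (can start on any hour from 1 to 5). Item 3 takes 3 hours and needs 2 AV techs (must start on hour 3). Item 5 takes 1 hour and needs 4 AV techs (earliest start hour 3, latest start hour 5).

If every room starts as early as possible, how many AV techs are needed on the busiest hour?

Early-start schedule: Item 2@1, Item 4@1, Item 1@1, Item 3@3, Item 5@3.
Load per hour: hour 1: 13, hour 2: 5, hour 3: 6, hour 4: 2, hour 5: 2.
Peak is 13.

13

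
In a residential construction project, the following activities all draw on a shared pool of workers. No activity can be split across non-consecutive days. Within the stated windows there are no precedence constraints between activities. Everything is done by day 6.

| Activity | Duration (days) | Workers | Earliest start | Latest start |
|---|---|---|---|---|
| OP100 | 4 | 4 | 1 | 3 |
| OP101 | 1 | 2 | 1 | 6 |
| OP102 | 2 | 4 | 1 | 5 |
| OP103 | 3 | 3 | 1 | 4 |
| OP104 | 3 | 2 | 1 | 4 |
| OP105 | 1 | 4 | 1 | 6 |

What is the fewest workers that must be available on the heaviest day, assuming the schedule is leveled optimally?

9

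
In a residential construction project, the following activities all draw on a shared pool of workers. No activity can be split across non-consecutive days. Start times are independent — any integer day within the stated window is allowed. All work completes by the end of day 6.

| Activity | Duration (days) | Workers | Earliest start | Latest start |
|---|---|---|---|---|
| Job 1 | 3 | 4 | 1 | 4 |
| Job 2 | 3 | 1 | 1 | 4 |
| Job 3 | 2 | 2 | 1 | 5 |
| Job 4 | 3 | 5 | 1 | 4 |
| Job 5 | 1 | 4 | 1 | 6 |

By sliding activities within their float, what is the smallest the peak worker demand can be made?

Early-start (Job 1@1, Job 2@1, Job 3@1, Job 4@1, Job 5@1) gives peak 16: d1:16  d2:12  d3:10  d4:0  d5:0  d6:0.
Shift Job 2→2, Job 3→2, Job 4→4.
Schedule Job 1@1, Job 2@2, Job 3@2, Job 4@4, Job 5@1: d1:8  d2:7  d3:7  d4:6  d5:5  d6:5 — peak 8.

8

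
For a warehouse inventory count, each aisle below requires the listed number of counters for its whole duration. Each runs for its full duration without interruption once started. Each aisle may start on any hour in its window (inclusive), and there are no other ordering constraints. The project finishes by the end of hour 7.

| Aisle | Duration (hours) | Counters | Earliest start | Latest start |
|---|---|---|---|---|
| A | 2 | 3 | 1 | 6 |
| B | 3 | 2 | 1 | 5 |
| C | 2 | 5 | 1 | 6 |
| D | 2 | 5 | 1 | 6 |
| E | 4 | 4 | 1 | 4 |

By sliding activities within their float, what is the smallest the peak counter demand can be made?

9

Early-start (A@1, B@1, C@1, D@1, E@1) gives peak 19: h1:19  h2:19  h3:6  h4:4  h5:0  h6:0  h7:0.
Shift C→3, D→5, E→4.
Schedule A@1, B@1, C@3, D@5, E@4: h1:5  h2:5  h3:7  h4:9  h5:9  h6:9  h7:4 — peak 9.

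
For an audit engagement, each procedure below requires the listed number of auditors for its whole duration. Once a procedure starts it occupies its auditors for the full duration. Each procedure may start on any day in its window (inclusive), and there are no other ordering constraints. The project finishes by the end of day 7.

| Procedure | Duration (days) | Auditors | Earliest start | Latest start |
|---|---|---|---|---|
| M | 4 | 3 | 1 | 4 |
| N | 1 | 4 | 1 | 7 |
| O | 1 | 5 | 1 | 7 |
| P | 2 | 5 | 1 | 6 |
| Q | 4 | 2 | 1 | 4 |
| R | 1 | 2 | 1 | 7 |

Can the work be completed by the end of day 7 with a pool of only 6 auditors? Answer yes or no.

no

The minimum achievable peak is 7; 6 < 7, so no feasible schedule stays within the cap.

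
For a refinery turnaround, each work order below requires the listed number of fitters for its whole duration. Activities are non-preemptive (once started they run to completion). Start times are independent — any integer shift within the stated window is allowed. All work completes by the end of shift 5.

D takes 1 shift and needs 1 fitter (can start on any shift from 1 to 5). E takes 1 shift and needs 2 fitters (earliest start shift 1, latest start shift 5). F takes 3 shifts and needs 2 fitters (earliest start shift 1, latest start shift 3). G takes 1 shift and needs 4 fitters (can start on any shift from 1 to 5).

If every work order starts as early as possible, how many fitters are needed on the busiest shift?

9

Early-start schedule: D@1, E@1, F@1, G@1.
Load per shift: shift 1: 9, shift 2: 2, shift 3: 2, shift 4: 0, shift 5: 0.
Peak is 9.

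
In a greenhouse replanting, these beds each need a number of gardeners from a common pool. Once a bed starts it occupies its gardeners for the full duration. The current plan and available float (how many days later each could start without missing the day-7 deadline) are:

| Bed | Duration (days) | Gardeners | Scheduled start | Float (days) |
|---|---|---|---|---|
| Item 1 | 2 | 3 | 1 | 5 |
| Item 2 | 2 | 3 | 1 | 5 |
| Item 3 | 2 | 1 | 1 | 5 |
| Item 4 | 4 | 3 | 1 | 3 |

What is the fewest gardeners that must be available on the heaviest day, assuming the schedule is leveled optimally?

6

Early-start (Item 1@1, Item 2@1, Item 3@1, Item 4@1) gives peak 10: d1:10  d2:10  d3:3  d4:3  d5:0  d6:0  d7:0.
Shift Item 3→3, Item 4→3.
Schedule Item 1@1, Item 2@1, Item 3@3, Item 4@3: d1:6  d2:6  d3:4  d4:4  d5:3  d6:3  d7:0 — peak 6.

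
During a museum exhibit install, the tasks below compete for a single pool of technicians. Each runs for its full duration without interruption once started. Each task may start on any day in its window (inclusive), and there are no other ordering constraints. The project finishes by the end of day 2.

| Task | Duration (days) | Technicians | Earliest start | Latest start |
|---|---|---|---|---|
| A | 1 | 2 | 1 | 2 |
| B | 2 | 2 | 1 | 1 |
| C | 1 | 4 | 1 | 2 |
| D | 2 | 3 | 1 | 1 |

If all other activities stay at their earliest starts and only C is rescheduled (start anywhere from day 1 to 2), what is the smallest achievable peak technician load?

9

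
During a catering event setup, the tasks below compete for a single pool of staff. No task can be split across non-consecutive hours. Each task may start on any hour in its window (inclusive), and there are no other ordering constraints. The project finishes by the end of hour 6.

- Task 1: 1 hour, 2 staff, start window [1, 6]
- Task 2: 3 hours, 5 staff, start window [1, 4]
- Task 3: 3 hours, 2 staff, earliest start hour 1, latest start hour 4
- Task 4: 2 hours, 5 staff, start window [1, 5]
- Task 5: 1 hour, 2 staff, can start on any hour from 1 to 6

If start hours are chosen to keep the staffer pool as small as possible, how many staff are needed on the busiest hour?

7

Early-start (Task 1@1, Task 2@1, Task 3@1, Task 4@1, Task 5@1) gives peak 16: h1:16  h2:12  h3:7  h4:0  h5:0  h6:0.
Shift Task 3→2, Task 4→4, Task 5→5.
Schedule Task 1@1, Task 2@1, Task 3@2, Task 4@4, Task 5@5: h1:7  h2:7  h3:7  h4:7  h5:7  h6:0 — peak 7.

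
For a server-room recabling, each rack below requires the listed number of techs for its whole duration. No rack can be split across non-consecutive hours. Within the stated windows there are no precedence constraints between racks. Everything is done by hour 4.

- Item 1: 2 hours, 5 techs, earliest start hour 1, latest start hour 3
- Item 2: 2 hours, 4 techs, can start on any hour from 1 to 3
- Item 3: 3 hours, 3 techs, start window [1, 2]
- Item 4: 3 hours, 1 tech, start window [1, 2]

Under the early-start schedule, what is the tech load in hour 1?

At early start, hour 1 has: Item 1, Item 2, Item 3, Item 4.
Demand: 5 + 4 + 3 + 1 = 13.

13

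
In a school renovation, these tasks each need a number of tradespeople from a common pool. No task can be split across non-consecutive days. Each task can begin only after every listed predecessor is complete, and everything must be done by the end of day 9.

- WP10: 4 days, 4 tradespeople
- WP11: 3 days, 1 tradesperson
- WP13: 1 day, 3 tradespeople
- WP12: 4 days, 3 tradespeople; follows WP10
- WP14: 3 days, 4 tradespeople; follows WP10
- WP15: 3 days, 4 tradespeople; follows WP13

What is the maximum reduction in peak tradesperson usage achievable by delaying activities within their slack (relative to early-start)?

1

Early-start peak: d1:8  d2:9  d3:9  d4:8  d5:7  d6:7  d7:7  d8:3  d9:0 ⇒ 9.
Leveled (WP10@1, WP11@1, WP13@1, WP12@5, WP14@7, WP15@4): d1:8  d2:5  d3:5  d4:8  d5:7  d6:7  d7:7  d8:7  d9:4 ⇒ 8.
Reduction 9 − 8 = 1.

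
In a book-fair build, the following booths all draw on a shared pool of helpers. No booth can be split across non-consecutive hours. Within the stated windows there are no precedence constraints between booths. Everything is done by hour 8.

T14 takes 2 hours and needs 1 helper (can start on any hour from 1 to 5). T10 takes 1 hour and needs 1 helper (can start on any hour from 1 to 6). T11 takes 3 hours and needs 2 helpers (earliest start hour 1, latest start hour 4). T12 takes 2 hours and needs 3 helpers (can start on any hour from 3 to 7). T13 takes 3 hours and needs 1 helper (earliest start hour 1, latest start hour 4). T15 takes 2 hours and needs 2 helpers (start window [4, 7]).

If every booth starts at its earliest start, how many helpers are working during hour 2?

4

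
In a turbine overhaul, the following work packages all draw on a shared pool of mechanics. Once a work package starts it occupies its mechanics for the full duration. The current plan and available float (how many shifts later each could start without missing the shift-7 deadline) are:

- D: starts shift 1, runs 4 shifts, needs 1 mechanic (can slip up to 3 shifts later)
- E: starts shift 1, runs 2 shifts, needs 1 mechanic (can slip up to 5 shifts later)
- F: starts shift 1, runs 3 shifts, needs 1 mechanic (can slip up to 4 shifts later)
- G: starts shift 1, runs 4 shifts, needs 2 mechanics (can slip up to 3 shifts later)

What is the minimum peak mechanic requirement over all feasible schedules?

Early-start (D@1, E@1, F@1, G@1) gives peak 5: s1:5  s2:5  s3:4  s4:3  s5:0  s6:0  s7:0.
Shift G→4.
Schedule D@1, E@1, F@1, G@4: s1:3  s2:3  s3:2  s4:3  s5:2  s6:2  s7:2 — peak 3.
Total mechanic-shifts = 17 over 7 shifts ⇒ peak ≥ ⌈17/7⌉ = 3, so 3 is optimal.

3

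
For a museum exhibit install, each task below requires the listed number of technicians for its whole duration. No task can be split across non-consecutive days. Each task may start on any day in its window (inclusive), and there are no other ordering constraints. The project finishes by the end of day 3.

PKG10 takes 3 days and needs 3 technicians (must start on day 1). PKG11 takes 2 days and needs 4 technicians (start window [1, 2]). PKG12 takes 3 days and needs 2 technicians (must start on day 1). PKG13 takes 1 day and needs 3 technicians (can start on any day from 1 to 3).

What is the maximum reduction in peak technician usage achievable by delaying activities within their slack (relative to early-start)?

3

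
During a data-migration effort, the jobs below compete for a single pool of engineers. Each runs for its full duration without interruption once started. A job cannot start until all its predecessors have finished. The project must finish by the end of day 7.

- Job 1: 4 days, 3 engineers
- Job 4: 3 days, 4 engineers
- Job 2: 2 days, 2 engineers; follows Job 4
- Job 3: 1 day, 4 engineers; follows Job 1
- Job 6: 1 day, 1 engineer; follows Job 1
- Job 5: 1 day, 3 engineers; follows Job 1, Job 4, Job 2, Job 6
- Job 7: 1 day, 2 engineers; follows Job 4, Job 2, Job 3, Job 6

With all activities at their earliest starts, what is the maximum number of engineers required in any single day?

Early-start schedule: Job 1@1, Job 4@1, Job 2@4, Job 3@5, Job 6@5, Job 5@6, Job 7@6.
Load per day: day 1: 7, day 2: 7, day 3: 7, day 4: 5, day 5: 7, day 6: 5, day 7: 0.
Peak is 7.

7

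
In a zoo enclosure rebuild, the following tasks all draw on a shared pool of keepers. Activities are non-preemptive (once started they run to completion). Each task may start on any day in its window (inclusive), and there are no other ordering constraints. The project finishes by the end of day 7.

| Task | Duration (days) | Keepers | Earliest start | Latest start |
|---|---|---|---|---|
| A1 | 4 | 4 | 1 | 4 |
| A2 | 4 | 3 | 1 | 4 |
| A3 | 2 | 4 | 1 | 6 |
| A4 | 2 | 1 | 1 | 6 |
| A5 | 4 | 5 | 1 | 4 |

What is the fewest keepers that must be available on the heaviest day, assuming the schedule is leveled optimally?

12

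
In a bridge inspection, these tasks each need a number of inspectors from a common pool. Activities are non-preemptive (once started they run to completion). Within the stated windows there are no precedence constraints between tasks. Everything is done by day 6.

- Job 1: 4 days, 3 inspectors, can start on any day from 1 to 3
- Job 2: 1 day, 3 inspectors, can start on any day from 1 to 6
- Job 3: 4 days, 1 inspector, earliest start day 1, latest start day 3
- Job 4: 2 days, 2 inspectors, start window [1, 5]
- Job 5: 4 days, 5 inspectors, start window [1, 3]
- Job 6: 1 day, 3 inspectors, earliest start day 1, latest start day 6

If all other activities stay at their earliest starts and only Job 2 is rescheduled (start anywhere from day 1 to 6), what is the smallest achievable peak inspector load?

Job 2@1: d1:17  d2:11  d3:9  d4:9  d5:0  d6:0 → peak 17
Job 2@2: d1:14  d2:14  d3:9  d4:9  d5:0  d6:0 → peak 14
Job 2@3: d1:14  d2:11  d3:12  d4:9  d5:0  d6:0 → peak 14
Job 2@4: d1:14  d2:11  d3:9  d4:12  d5:0  d6:0 → peak 14
Job 2@5: d1:14  d2:11  d3:9  d4:9  d5:3  d6:0 → peak 14
Job 2@6: d1:14  d2:11  d3:9  d4:9  d5:0  d6:3 → peak 14
Best is Job 2@2, peak 14.

14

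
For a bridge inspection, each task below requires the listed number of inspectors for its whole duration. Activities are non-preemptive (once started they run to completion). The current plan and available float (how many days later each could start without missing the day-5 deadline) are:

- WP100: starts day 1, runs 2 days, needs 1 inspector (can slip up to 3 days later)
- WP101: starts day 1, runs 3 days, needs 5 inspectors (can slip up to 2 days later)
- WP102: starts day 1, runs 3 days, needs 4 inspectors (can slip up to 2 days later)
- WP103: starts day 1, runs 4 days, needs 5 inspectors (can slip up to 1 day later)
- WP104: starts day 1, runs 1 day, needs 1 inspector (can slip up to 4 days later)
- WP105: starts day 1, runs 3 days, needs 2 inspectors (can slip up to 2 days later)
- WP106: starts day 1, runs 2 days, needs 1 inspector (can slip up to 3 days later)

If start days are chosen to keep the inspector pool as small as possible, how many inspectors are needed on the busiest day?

Early-start (WP100@1, WP101@1, WP102@1, WP103@1, WP104@1, WP105@1, WP106@1) gives peak 19: d1:19  d2:18  d3:16  d4:5  d5:0.
Shift WP105→3, WP106→4.
Schedule WP100@1, WP101@1, WP102@1, WP103@1, WP104@1, WP105@3, WP106@4: d1:16  d2:15  d3:16  d4:8  d5:3 — peak 16.

16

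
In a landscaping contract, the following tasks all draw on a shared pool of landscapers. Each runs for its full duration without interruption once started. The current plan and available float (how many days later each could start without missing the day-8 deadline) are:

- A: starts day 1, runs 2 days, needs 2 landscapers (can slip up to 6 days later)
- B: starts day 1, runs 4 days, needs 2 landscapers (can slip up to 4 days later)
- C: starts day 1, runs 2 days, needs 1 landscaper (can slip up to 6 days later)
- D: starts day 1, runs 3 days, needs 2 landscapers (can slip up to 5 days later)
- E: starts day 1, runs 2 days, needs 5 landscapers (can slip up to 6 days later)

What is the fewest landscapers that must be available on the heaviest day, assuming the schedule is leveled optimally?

5

Early-start (A@1, B@1, C@1, D@1, E@1) gives peak 12: d1:12  d2:12  d3:4  d4:2  d5:0  d6:0  d7:0  d8:0.
Shift D→3, E→6.
Schedule A@1, B@1, C@1, D@3, E@6: d1:5  d2:5  d3:4  d4:4  d5:2  d6:5  d7:5  d8:0 — peak 5.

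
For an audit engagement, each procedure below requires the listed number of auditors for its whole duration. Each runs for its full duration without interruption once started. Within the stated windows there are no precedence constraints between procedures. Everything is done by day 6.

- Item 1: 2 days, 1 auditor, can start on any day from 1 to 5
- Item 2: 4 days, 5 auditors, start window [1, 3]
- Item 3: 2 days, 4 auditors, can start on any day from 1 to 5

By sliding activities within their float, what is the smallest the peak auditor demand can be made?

5

Early-start (Item 1@1, Item 2@1, Item 3@1) gives peak 10: d1:10  d2:10  d3:5  d4:5  d5:0  d6:0.
Shift Item 2→3.
Schedule Item 1@1, Item 2@3, Item 3@1: d1:5  d2:5  d3:5  d4:5  d5:5  d6:5 — peak 5.
Total auditor-days = 30 over 6 days ⇒ peak ≥ ⌈30/6⌉ = 5, so 5 is optimal.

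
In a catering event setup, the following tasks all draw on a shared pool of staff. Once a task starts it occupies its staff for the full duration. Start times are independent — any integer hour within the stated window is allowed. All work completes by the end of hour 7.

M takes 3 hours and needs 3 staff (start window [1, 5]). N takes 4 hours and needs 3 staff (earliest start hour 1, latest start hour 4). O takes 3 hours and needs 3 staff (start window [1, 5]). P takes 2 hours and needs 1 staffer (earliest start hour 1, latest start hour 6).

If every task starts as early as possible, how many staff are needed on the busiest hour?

10

Early-start schedule: M@1, N@1, O@1, P@1.
Load per hour: hour 1: 10, hour 2: 10, hour 3: 9, hour 4: 3, hour 5: 0, hour 6: 0, hour 7: 0.
Peak is 10.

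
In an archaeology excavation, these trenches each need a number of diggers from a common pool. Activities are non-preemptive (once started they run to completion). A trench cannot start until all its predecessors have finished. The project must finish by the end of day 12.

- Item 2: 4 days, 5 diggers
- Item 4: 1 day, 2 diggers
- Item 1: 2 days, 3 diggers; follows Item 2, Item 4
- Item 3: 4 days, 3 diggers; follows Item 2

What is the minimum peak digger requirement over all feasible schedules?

5

Early-start (Item 2@1, Item 4@1, Item 1@5, Item 3@5) gives peak 7: d1:7  d2:5  d3:5  d4:5  d5:6  d6:6  d7:3  d8:3  d9:0  d10:0  d11:0  d12:0.
Shift Item 4→5, Item 1→6, Item 3→8.
Schedule Item 2@1, Item 4@5, Item 1@6, Item 3@8: d1:5  d2:5  d3:5  d4:5  d5:2  d6:3  d7:3  d8:3  d9:3  d10:3  d11:3  d12:0 — peak 5.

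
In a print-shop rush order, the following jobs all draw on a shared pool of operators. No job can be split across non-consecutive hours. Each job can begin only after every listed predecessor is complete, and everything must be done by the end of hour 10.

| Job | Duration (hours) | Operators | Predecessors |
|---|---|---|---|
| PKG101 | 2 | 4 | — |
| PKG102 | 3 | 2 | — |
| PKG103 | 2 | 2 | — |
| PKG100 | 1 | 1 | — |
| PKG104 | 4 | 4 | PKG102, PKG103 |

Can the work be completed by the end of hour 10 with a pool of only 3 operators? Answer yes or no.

no

Total operator-hours = 35; over 10 hours the average is 35/10 > 3, so some hour must exceed 3.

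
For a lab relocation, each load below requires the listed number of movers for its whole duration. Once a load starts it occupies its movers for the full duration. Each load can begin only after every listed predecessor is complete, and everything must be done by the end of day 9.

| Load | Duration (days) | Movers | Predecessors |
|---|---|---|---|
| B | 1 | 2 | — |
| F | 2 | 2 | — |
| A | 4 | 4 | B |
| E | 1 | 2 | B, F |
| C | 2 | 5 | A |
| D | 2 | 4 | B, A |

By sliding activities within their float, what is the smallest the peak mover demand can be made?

6

Early-start (B@1, F@1, A@2, E@3, C@6, D@6) gives peak 9: d1:4  d2:6  d3:6  d4:4  d5:4  d6:9  d7:9  d8:0  d9:0.
Shift D→8.
Schedule B@1, F@1, A@2, E@3, C@6, D@8: d1:4  d2:6  d3:6  d4:4  d5:4  d6:5  d7:5  d8:4  d9:4 — peak 6.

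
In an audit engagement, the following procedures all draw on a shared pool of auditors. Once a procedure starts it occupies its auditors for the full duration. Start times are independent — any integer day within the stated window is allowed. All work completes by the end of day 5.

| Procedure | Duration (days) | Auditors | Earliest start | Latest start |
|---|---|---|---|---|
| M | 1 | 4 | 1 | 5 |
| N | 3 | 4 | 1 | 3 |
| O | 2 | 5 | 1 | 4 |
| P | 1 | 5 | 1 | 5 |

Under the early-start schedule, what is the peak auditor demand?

Early-start schedule: M@1, N@1, O@1, P@1.
Load per day: day 1: 18, day 2: 9, day 3: 4, day 4: 0, day 5: 0.
Peak is 18.

18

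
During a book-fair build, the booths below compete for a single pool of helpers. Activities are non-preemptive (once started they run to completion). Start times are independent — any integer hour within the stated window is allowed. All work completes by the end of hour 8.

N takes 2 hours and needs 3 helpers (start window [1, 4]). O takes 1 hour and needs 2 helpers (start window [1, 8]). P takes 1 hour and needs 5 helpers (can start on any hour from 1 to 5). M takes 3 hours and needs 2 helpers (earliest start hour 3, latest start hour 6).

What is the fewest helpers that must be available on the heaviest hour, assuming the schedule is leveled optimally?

5

Early-start (N@1, O@1, P@1, M@3) gives peak 10: h1:10  h2:3  h3:2  h4:2  h5:2  h6:0  h7:0  h8:0.
Shift P→3, M→4.
Schedule N@1, O@1, P@3, M@4: h1:5  h2:3  h3:5  h4:2  h5:2  h6:2  h7:0  h8:0 — peak 5.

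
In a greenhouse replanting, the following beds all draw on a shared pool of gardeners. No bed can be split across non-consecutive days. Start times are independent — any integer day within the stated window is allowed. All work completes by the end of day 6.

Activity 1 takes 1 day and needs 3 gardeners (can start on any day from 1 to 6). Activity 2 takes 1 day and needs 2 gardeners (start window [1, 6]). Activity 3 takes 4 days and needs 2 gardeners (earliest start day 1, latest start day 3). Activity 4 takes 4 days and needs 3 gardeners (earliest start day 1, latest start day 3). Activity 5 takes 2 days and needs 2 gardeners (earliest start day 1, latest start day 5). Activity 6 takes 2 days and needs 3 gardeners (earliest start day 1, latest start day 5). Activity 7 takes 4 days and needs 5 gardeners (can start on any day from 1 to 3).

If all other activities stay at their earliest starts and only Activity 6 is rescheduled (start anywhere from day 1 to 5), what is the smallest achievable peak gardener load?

17

Activity 6@1: d1:20  d2:15  d3:10  d4:10  d5:0  d6:0 → peak 20
Activity 6@2: d1:17  d2:15  d3:13  d4:10  d5:0  d6:0 → peak 17
Activity 6@3: d1:17  d2:12  d3:13  d4:13  d5:0  d6:0 → peak 17
Activity 6@4: d1:17  d2:12  d3:10  d4:13  d5:3  d6:0 → peak 17
Activity 6@5: d1:17  d2:12  d3:10  d4:10  d5:3  d6:3 → peak 17
Best is Activity 6@2, peak 17.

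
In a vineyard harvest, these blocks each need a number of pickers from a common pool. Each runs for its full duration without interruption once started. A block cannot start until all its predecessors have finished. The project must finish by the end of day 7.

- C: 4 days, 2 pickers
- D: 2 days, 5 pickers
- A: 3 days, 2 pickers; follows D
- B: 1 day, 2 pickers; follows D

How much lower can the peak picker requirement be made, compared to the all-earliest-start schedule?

2

Early-start peak: d1:7  d2:7  d3:6  d4:4  d5:2  d6:0  d7:0 ⇒ 7.
Leveled (C@3, D@1, A@3, B@6): d1:5  d2:5  d3:4  d4:4  d5:4  d6:4  d7:0 ⇒ 5.
Reduction 7 − 5 = 2.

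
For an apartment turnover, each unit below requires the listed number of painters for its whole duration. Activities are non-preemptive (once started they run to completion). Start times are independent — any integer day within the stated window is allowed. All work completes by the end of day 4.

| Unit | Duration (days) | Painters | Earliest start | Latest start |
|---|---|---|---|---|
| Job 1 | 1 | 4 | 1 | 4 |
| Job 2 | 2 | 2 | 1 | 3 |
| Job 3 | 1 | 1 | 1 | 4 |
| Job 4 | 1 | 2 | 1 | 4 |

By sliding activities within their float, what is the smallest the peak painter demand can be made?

4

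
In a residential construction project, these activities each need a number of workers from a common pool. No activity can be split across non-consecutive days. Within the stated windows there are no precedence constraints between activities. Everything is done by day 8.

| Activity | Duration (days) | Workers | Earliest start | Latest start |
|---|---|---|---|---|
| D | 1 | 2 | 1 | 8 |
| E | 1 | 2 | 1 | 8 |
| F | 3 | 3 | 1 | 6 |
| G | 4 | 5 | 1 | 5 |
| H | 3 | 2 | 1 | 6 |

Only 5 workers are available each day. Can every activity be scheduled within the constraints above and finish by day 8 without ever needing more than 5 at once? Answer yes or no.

yes

Schedule D@1, E@1, F@2, G@5, H@2: d1:4  d2:5  d3:5  d4:5  d5:5  d6:5  d7:5  d8:5 — peak 5 ≤ 5.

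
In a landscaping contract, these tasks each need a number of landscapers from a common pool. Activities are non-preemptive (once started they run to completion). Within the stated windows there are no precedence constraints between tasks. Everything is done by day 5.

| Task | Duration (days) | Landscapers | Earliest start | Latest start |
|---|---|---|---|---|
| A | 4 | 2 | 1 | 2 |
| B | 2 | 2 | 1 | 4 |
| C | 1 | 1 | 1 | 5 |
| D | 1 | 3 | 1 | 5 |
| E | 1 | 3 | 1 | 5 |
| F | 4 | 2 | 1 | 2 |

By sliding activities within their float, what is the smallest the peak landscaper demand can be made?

Early-start (A@1, B@1, C@1, D@1, E@1, F@1) gives peak 13: d1:13  d2:6  d3:4  d4:4  d5:0.
Shift C→3, D→5, E→5.
Schedule A@1, B@1, C@3, D@5, E@5, F@1: d1:6  d2:6  d3:5  d4:4  d5:6 — peak 6.
Total landscaper-days = 27 over 5 days ⇒ peak ≥ ⌈27/5⌉ = 6, so 6 is optimal.

6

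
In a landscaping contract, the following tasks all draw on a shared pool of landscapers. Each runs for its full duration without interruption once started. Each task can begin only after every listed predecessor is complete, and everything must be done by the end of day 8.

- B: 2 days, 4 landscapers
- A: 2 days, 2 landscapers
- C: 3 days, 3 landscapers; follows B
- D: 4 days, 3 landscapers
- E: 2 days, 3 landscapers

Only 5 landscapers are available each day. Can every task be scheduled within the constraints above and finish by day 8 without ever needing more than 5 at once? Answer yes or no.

no

The minimum achievable peak is 6; 5 < 6, so no feasible schedule stays within the cap.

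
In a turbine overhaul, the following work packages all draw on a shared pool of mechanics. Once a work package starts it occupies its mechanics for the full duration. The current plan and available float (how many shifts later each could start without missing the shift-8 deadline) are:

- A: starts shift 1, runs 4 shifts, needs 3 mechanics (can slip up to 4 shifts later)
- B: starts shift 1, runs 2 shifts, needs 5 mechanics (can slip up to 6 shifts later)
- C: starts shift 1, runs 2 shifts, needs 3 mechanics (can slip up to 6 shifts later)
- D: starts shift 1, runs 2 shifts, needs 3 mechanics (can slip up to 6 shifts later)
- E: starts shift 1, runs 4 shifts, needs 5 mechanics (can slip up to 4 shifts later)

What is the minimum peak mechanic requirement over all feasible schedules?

8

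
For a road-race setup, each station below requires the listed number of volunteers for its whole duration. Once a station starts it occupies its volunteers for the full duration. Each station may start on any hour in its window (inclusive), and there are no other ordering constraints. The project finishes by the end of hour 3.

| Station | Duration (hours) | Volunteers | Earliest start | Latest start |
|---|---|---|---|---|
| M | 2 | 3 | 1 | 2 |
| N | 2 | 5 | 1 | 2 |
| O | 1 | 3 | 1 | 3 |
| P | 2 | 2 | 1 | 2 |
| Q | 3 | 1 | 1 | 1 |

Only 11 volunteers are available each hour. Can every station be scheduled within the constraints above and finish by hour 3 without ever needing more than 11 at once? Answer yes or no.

yes

Schedule M@1, N@1, O@3, P@1, Q@1: h1:11  h2:11  h3:4 — peak 11 ≤ 11.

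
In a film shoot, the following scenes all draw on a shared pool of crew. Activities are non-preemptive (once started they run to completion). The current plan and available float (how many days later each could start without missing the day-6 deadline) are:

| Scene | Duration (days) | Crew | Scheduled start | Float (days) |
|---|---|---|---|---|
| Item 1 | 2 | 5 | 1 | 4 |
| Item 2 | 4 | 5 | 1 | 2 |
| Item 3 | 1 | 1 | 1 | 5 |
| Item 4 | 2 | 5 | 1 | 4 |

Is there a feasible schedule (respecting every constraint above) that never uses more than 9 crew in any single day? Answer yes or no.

The minimum achievable peak is 10; 9 < 10, so no feasible schedule stays within the cap.

no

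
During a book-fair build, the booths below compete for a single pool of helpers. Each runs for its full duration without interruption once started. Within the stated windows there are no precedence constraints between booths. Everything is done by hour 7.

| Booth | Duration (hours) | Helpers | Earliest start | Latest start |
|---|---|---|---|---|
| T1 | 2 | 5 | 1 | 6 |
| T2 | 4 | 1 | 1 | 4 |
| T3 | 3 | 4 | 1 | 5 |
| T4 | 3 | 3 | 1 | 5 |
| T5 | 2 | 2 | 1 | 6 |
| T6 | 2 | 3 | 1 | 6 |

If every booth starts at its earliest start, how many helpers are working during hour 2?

18

At early start, hour 2 has: T1, T2, T3, T4, T5, T6.
Demand: 5 + 1 + 4 + 3 + 2 + 3 = 18.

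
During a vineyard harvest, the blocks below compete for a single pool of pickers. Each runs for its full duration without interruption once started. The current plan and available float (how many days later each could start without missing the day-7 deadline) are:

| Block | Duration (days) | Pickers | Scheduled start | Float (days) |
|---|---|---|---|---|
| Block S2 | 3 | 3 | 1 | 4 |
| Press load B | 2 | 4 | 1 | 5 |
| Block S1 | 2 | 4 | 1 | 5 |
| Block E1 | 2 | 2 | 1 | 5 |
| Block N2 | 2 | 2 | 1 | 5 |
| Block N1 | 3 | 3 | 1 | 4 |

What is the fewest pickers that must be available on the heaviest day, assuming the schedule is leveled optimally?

Early-start (Block S2@1, Press load B@1, Block S1@1, Block E1@1, Block N2@1, Block N1@1) gives peak 18: d1:18  d2:18  d3:6  d4:0  d5:0  d6:0  d7:0.
Shift Press load B→4, Block S1→6, Block E1→4, Block N2→6.
Schedule Block S2@1, Press load B@4, Block S1@6, Block E1@4, Block N2@6, Block N1@1: d1:6  d2:6  d3:6  d4:6  d5:6  d6:6  d7:6 — peak 6.
Total picker-days = 42 over 7 days ⇒ peak ≥ ⌈42/7⌉ = 6, so 6 is optimal.

6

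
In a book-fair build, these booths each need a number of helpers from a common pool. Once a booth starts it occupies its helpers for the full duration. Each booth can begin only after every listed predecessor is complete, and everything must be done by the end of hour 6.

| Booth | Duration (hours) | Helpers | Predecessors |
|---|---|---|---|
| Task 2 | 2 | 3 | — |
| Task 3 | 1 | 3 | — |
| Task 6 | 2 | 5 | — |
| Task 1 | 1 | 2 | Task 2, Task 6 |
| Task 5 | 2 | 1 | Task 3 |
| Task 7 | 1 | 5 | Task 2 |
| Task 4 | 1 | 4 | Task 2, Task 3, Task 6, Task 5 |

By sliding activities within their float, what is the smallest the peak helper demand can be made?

6

Early-start (Task 2@1, Task 3@1, Task 6@1, Task 1@3, Task 5@2, Task 7@3, Task 4@4) gives peak 11: h1:11  h2:9  h3:8  h4:4  h5:0  h6:0.
Shift Task 6→3, Task 1→5, Task 7→6, Task 4→5.
Schedule Task 2@1, Task 3@1, Task 6@3, Task 1@5, Task 5@2, Task 7@6, Task 4@5: h1:6  h2:4  h3:6  h4:5  h5:6  h6:5 — peak 6.
Total helper-hours = 32 over 6 hours ⇒ peak ≥ ⌈32/6⌉ = 6, so 6 is optimal.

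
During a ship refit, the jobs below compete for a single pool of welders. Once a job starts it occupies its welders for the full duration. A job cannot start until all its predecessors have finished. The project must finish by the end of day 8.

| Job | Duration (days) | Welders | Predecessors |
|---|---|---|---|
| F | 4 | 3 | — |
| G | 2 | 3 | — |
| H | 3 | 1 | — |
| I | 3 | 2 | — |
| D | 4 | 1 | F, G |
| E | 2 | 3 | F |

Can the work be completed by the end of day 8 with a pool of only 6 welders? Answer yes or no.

Schedule F@1, G@1, H@3, I@3, D@5, E@6: d1:6  d2:6  d3:6  d4:6  d5:4  d6:4  d7:4  d8:1 — peak 6 ≤ 6.

yes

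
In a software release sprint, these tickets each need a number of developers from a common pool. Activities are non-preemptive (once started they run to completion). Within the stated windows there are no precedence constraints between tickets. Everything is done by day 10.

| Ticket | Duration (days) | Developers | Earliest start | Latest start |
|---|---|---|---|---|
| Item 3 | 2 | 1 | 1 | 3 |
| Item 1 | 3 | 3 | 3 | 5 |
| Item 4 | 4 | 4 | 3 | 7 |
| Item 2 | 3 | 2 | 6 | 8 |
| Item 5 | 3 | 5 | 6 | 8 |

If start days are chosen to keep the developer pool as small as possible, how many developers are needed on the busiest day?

7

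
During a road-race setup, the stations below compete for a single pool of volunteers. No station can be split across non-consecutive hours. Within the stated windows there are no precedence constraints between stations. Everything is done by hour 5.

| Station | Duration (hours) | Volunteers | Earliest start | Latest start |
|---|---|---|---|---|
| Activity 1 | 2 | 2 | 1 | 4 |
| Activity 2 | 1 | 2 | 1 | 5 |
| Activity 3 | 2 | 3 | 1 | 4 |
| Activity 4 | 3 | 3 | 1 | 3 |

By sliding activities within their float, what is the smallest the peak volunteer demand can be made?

5

Early-start (Activity 1@1, Activity 2@1, Activity 3@1, Activity 4@1) gives peak 10: h1:10  h2:8  h3:3  h4:0  h5:0.
Shift Activity 2→3, Activity 4→3.
Schedule Activity 1@1, Activity 2@3, Activity 3@1, Activity 4@3: h1:5  h2:5  h3:5  h4:3  h5:3 — peak 5.
Total volunteer-hours = 21 over 5 hours ⇒ peak ≥ ⌈21/5⌉ = 5, so 5 is optimal.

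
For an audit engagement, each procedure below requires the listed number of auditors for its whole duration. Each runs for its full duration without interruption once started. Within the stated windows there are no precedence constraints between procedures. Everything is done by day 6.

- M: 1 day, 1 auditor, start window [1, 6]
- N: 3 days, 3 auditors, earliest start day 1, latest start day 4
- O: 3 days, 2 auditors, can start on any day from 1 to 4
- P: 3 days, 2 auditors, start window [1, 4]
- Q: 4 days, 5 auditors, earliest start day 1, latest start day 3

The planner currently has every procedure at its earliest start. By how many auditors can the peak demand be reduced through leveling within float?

Early-start peak: d1:13  d2:12  d3:12  d4:5  d5:0  d6:0 ⇒ 13.
Leveled (M@1, N@1, O@4, P@4, Q@1): d1:9  d2:8  d3:8  d4:9  d5:4  d6:4 ⇒ 9.
Reduction 13 − 9 = 4.

4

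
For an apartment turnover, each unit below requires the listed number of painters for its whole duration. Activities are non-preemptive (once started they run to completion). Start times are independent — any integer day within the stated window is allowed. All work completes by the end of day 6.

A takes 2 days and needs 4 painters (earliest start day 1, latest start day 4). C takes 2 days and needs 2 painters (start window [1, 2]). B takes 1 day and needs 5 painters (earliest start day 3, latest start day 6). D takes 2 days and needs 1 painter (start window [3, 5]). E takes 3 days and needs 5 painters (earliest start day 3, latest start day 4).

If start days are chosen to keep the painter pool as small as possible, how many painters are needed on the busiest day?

6

Early-start (A@1, C@1, B@3, D@3, E@3) gives peak 11: d1:6  d2:6  d3:11  d4:6  d5:5  d6:0.
Shift E→4.
Schedule A@1, C@1, B@3, D@3, E@4: d1:6  d2:6  d3:6  d4:6  d5:5  d6:5 — peak 6.
Total painter-days = 34 over 6 days ⇒ peak ≥ ⌈34/6⌉ = 6, so 6 is optimal.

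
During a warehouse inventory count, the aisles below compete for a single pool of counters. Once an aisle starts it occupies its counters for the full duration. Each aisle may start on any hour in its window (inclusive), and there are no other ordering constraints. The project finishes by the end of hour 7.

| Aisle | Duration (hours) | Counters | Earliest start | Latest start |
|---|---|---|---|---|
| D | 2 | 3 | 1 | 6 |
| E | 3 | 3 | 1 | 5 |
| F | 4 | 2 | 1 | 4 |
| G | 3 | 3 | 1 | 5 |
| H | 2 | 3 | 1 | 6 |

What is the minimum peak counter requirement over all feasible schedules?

6

Early-start (D@1, E@1, F@1, G@1, H@1) gives peak 14: h1:14  h2:14  h3:8  h4:2  h5:0  h6:0  h7:0.
Shift F→4, G→3, H→6.
Schedule D@1, E@1, F@4, G@3, H@6: h1:6  h2:6  h3:6  h4:5  h5:5  h6:5  h7:5 — peak 6.
Total counter-hours = 38 over 7 hours ⇒ peak ≥ ⌈38/7⌉ = 6, so 6 is optimal.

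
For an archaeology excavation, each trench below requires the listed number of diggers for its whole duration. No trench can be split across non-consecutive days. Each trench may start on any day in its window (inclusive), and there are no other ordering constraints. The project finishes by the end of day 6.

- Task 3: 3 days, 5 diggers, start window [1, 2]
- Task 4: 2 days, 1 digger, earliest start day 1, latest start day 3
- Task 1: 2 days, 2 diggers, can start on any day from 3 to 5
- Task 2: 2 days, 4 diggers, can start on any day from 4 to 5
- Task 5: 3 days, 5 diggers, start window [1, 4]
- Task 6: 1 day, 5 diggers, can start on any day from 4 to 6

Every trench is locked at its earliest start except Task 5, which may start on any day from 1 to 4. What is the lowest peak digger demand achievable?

12

Task 5@1: d1:11  d2:11  d3:12  d4:11  d5:4  d6:0 → peak 12
Task 5@2: d1:6  d2:11  d3:12  d4:16  d5:4  d6:0 → peak 16
Task 5@3: d1:6  d2:6  d3:12  d4:16  d5:9  d6:0 → peak 16
Task 5@4: d1:6  d2:6  d3:7  d4:16  d5:9  d6:5 → peak 16
Best is Task 5@1, peak 12.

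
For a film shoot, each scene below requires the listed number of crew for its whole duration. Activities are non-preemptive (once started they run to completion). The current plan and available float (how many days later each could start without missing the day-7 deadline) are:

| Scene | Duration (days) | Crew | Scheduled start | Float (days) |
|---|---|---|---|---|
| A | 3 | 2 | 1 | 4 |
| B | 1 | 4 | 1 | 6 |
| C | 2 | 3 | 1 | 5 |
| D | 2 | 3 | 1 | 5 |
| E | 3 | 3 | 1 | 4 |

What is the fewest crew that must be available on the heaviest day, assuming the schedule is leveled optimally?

6

Early-start (A@1, B@1, C@1, D@1, E@1) gives peak 15: d1:15  d2:11  d3:5  d4:0  d5:0  d6:0  d7:0.
Shift C→2, D→4, E→4.
Schedule A@1, B@1, C@2, D@4, E@4: d1:6  d2:5  d3:5  d4:6  d5:6  d6:3  d7:0 — peak 6.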